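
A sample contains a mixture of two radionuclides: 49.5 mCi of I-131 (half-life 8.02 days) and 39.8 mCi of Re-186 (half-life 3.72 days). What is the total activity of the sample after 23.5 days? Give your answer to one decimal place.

I-131: 49.5 × (1/2)^(23.5/8.02) = 49.5 × (1/2)^2.9302 ≈ 6.4943 mCi.
Re-186: 39.8 × (1/2)^(23.5/3.72) = 39.8 × (1/2)^6.3172 ≈ 0.49913 mCi.
Total = 6.4943 + 0.49913 ≈ 6.9935 mCi.

7.0 mCi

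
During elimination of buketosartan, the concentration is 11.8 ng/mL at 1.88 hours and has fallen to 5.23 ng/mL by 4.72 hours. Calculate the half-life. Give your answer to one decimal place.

2.4 hours

Over Δt = 4.72 − 1.88 = 2.84 hours, the level fell by a factor of 11.8/5.23 ≈ 2.2562.
n = log₂(2.2562) ≈ 1.1739 half-lives, so t½ = 2.84/1.1739 ≈ 2.4193 hours.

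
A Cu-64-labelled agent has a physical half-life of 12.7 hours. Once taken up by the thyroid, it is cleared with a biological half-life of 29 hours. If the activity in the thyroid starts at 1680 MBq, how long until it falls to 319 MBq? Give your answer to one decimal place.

1/t_eff = 1/t_phys + 1/t_biol = 1/12.7 + 1/29 = 0.11322 per hour.
t_eff = 12.7 × 29 / (12.7 + 29) ≈ 8.8321 hours.
n = log₂(1680/319) ≈ 2.3968; t = 2.3968 × 8.8321 ≈ 21.169 hours.

21.2 hours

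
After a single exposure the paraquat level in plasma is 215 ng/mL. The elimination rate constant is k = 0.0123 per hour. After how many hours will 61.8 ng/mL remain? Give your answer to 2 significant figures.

t½ = ln 2 / k = 0.69315 / 0.0123 ≈ 56.353 hours.
Fraction remaining = 61.8/215 ≈ 0.28744.
n = log₂(215/61.8) = ln(3.479)/ln 2 ≈ 1.7987 half-lives.
t = n × t½ = 1.7987 × 56.353 ≈ 101.36 hours.

100 hours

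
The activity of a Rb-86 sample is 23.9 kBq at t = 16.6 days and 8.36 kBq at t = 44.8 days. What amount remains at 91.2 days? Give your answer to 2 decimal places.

Over Δt = 44.8 − 16.6 = 28.2 days, the level fell by a factor of 23.9/8.36 ≈ 2.8589.
n = log₂(2.8589) ≈ 1.5154 half-lives, so t½ = 28.2/1.5154 ≈ 18.609 days.
From t = 44.8 to t = 91.2: 8.36 × (1/2)^((91.2−44.8)/18.609) ≈ 1.4845 kBq.

1.48 kBq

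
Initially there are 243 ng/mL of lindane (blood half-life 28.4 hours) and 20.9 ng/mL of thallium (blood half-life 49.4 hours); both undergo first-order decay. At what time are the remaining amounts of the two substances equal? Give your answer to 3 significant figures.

236 hours

Set 243·(1/2)^(t/28.4) = 20.9·(1/2)^(t/49.4).
Taking log₂: log₂(243/20.9) = t·(1/28.4 − 1/49.4).
log₂(11.627) = 3.5394; 1/28.4 − 1/49.4 = 0.014968.
t = 3.5394 / 0.014968 ≈ 236.46 hours.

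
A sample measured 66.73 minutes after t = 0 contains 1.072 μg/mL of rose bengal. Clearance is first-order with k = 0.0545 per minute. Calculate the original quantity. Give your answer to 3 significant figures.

40.7 μg/mL

t½ = ln 2 / k = 0.69315 / 0.0545 ≈ 12.718 minutes.
Number of half-lives elapsed: n = 66.73/12.718 ≈ 5.2468.
A₀ = A × 2^n = 1.072 × 2^5.2468 = 1.072 × 37.97 ≈ 40.703 μg/mL.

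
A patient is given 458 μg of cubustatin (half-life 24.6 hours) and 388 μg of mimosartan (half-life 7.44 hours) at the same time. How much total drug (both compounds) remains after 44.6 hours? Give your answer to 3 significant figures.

cubustatin: 458 × (1/2)^(44.6/24.6) = 458 × (1/2)^1.813 ≈ 130.35 μg.
mimosartan: 388 × (1/2)^(44.6/7.44) = 388 × (1/2)^5.9946 ≈ 6.0851 μg.
Total = 130.35 + 6.0851 ≈ 136.43 μg.

136 μg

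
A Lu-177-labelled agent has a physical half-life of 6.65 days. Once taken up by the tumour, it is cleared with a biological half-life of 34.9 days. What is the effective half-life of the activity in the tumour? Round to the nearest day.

6 days

1/t_eff = 1/t_phys + 1/t_biol = 1/6.65 + 1/34.9 = 0.17903 per day.
t_eff = 6.65 × 34.9 / (6.65 + 34.9) ≈ 5.5857 days.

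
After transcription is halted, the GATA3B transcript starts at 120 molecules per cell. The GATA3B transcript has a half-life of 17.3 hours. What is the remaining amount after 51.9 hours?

15 molecules per cell

Elapsed time is 3 half-lives (51.9/17.3).
Each half-life halves the amount: 120 × (1/2)^3 = 120/8 = 15 molecules per cell.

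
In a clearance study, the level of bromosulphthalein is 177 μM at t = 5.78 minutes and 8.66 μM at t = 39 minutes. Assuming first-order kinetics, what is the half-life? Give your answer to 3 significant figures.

7.63 minutes

Over Δt = 39 − 5.78 = 33.22 minutes, the level fell by a factor of 177/8.66 ≈ 20.439.
n = log₂(20.439) ≈ 4.3532 half-lives, so t½ = 33.22/4.3532 ≈ 7.6311 minutes.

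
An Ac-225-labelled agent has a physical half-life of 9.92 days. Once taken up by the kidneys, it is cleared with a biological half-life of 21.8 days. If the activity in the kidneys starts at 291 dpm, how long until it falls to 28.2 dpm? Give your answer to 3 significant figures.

1/t_eff = 1/t_phys + 1/t_biol = 1/9.92 + 1/21.8 = 0.14668 per day.
t_eff = 9.92 × 21.8 / (9.92 + 21.8) ≈ 6.8177 days.
n = log₂(291/28.2) ≈ 3.3673; t = 3.3673 × 6.8177 ≈ 22.957 days.

23.0 days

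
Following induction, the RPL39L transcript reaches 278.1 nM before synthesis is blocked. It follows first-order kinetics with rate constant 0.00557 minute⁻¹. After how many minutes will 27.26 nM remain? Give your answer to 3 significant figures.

417 minutes

t½ = ln 2 / k = 0.69315 / 0.00557 ≈ 124.44 minutes.
Fraction remaining = 27.26/278.1 ≈ 0.098022.
n = log₂(278.1/27.26) = ln(10.202)/ln 2 ≈ 3.3507 half-lives.
t = n × t½ = 3.3507 × 124.44 ≈ 416.98 minutes.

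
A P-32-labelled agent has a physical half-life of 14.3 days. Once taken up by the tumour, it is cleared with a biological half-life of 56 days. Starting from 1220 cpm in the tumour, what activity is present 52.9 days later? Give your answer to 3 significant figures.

48.8 cpm

1/t_eff = 1/t_phys + 1/t_biol = 1/14.3 + 1/56 = 0.087787 per day.
t_eff = 14.3 × 56 / (14.3 + 56) ≈ 11.391 days.
Remaining = 1220 × (1/2)^(52.9/11.391) = 1220 × (1/2)^4.6439 ≈ 48.797 cpm.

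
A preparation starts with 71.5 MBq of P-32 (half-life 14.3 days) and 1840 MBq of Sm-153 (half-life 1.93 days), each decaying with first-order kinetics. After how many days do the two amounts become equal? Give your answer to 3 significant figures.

10.5 days

Set 71.5·(1/2)^(t/14.3) = 1840·(1/2)^(t/1.93).
Taking log₂: log₂(71.5/1840) = t·(1/14.3 − 1/1.93).
log₂(0.038859) = -4.6856; 1/14.3 − 1/1.93 = -0.4482.
t = -4.6856 / -0.4482 ≈ 10.454 days.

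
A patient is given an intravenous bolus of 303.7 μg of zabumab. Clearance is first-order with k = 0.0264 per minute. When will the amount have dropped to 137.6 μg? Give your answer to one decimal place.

t½ = ln 2 / k = 0.69315 / 0.0264 ≈ 26.256 minutes.
Fraction remaining = 137.6/303.7 ≈ 0.45308.
n = log₂(303.7/137.6) = ln(2.2071)/ln 2 ≈ 1.1422 half-lives.
t = n × t½ = 1.1422 × 26.256 ≈ 29.988 minutes.

30.0 minutes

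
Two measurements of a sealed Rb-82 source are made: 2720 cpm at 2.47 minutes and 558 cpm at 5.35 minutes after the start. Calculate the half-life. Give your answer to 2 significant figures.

1.3 minutes

Over Δt = 5.35 − 2.47 = 2.88 minutes, the level fell by a factor of 2720/558 ≈ 4.8746.
n = log₂(4.8746) ≈ 2.2853 half-lives, so t½ = 2.88/2.2853 ≈ 1.2602 minutes.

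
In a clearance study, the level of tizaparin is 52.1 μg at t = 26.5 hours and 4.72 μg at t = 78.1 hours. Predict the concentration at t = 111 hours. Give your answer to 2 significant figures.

Over Δt = 78.1 − 26.5 = 51.6 hours, the level fell by a factor of 52.1/4.72 ≈ 11.038.
n = log₂(11.038) ≈ 3.4644 half-lives, so t½ = 51.6/3.4644 ≈ 14.894 hours.
From t = 78.1 to t = 111: 4.72 × (1/2)^((111−78.1)/14.894) ≈ 1.0209 μg.

1.0 μg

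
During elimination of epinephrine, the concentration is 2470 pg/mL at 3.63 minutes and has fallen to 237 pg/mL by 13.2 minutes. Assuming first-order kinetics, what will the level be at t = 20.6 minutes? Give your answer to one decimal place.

38.7 pg/mL

Over Δt = 13.2 − 3.63 = 9.57 minutes, the level fell by a factor of 2470/237 ≈ 10.422.
n = log₂(10.422) ≈ 3.3816 half-lives, so t½ = 9.57/3.3816 ≈ 2.8301 minutes.
From t = 13.2 to t = 20.6: 237 × (1/2)^((20.6−13.2)/2.8301) ≈ 38.692 pg/mL.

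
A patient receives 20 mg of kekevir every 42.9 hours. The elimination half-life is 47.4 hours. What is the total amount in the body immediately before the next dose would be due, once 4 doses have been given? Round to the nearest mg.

The 4 doses were given 171.6, 128.7, 85.8, 42.9 hours ago.
Total = 20·(1/2)^(171.6/47.4) + 20·(1/2)^(128.7/47.4) + 20·(1/2)^(85.8/47.4) + 20·(1/2)^(42.9/47.4)
      = 1.6264 + 3.0456 + 5.7033 + 10.68 ≈ 21.056 mg.

21 mg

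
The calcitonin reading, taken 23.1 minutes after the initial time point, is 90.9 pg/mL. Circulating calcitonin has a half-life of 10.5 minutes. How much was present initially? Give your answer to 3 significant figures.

418 pg/mL

Number of half-lives elapsed: n = 23.1/10.5 ≈ 2.2.
A₀ = A × 2^n = 90.9 × 2^2.2 = 90.9 × 4.5948 ≈ 417.67 pg/mL.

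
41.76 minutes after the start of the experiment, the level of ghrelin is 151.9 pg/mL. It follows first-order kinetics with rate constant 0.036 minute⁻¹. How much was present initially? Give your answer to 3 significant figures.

t½ = ln 2 / k = 0.69315 / 0.036 ≈ 19.254 minutes.
Number of half-lives elapsed: n = 41.76/19.254 ≈ 2.1689.
A₀ = A × 2^n = 151.9 × 2^2.1689 = 151.9 × 4.4968 ≈ 683.06 pg/mL.

683 pg/mL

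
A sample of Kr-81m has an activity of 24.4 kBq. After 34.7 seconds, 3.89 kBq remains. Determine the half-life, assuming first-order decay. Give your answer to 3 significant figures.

13.1 seconds

A/A₀ = 3.89/24.4 ≈ 0.15943.
n = log₂(6.2725) ≈ 2.649 half-lives elapsed in 34.7 seconds.
t½ = 34.7/2.649 ≈ 13.099 seconds.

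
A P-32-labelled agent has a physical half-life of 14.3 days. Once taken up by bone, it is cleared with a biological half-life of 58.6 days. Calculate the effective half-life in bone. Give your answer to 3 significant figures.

11.5 days

1/t_eff = 1/t_phys + 1/t_biol = 1/14.3 + 1/58.6 = 0.086995 per day.
t_eff = 14.3 × 58.6 / (14.3 + 58.6) ≈ 11.495 days.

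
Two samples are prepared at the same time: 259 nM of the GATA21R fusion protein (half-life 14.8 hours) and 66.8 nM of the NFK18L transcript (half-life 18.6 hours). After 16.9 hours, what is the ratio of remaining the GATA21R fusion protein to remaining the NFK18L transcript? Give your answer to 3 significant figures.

3.30

GATA21R fusion protein: 259 × (1/2)^(16.9/14.8) = 259 × (1/2)^1.1419 ≈ 117.37 nM.
NFK18L transcript: 66.8 × (1/2)^(16.9/18.6) = 66.8 × (1/2)^0.9086 ≈ 35.584 nM.
Ratio ≈ 117.37 / 35.584 ≈ 3.2983.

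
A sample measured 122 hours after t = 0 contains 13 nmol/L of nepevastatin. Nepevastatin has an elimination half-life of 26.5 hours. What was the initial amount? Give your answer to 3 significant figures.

Number of half-lives elapsed: n = 122/26.5 ≈ 4.6038.
A₀ = A × 2^n = 13 × 2^4.6038 = 13 × 24.315 ≈ 316.09 nmol/L.

316 nmol/L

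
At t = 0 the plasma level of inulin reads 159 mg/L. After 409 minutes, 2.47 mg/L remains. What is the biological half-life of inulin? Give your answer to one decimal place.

A/A₀ = 2.47/159 ≈ 0.015535.
n = log₂(64.372) ≈ 6.0084 half-lives elapsed in 409 minutes.
t½ = 409/6.0084 ≈ 68.072 minutes.

68.1 minutes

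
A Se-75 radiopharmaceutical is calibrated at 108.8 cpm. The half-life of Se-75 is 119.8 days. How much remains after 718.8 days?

1.7 cpm

Elapsed time is 6 half-lives (718.8/119.8).
Each half-life halves the amount: 108.8 × (1/2)^6 = 108.8/64 = 1.7 cpm.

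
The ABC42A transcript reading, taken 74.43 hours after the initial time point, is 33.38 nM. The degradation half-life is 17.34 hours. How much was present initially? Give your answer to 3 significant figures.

654 nM

Number of half-lives elapsed: n = 74.43/17.34 ≈ 4.2924.
A₀ = A × 2^n = 33.38 × 2^4.2924 = 33.38 × 19.595 ≈ 654.07 nM.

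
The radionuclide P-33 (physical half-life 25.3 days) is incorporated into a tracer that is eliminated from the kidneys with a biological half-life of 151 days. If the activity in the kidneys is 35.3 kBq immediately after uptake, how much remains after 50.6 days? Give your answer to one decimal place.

1/t_eff = 1/t_phys + 1/t_biol = 1/25.3 + 1/151 = 0.046148 per day.
t_eff = 25.3 × 151 / (25.3 + 151) ≈ 21.669 days.
Remaining = 35.3 × (1/2)^(50.6/21.669) = 35.3 × (1/2)^2.3351 ≈ 6.9958 kBq.

7.0 kBq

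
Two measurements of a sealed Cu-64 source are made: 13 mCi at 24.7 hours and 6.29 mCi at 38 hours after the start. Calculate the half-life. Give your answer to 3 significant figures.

Over Δt = 38 − 24.7 = 13.3 hours, the level fell by a factor of 13/6.29 ≈ 2.0668.
n = log₂(2.0668) ≈ 1.0474 half-lives, so t½ = 13.3/1.0474 ≈ 12.698 hours.

12.7 hours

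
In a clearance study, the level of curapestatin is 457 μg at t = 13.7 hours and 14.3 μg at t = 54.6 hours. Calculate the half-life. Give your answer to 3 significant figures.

8.18 hours

Over Δt = 54.6 − 13.7 = 40.9 hours, the level fell by a factor of 457/14.3 ≈ 31.958.
n = log₂(31.958) ≈ 4.9981 half-lives, so t½ = 40.9/4.9981 ≈ 8.1831 hours.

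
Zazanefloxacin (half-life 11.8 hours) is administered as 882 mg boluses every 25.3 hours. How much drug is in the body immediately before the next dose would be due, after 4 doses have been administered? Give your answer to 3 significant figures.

257 mg

The 4 doses were given 101.2, 75.9, 50.6, 25.3 hours ago.
Total = 882·(1/2)^(101.2/11.8) + 882·(1/2)^(75.9/11.8) + 882·(1/2)^(50.6/11.8) + 882·(1/2)^(25.3/11.8)
      = 2.3108 + 10.214 + 45.145 + 199.54 ≈ 257.21 mg.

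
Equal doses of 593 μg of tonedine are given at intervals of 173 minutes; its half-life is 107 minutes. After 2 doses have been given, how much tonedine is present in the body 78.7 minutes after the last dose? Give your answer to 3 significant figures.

472 μg

The 2 doses were given 251.7, 78.7 minutes ago.
Total = 593·(1/2)^(251.7/107) + 593·(1/2)^(78.7/107)
      = 116.13 + 356.16 ≈ 472.28 μg.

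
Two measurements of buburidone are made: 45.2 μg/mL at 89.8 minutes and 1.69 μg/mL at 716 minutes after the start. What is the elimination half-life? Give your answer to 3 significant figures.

Over Δt = 716 − 89.8 = 626.2 minutes, the level fell by a factor of 45.2/1.69 ≈ 26.746.
n = log₂(26.746) ≈ 4.7412 half-lives, so t½ = 626.2/4.7412 ≈ 132.08 minutes.

132 minutes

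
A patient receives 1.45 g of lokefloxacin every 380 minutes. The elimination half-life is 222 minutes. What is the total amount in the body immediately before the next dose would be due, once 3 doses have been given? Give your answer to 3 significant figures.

The 3 doses were given 1140, 760, 380 minutes ago.
Total = 1.45·(1/2)^(1140/222) + 1.45·(1/2)^(760/222) + 1.45·(1/2)^(380/222)
      = 0.041261 + 0.13515 + 0.44268 ≈ 0.61909 g.

0.619 g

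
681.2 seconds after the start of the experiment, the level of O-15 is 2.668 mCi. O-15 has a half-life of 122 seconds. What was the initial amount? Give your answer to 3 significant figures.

128 mCi

Number of half-lives elapsed: n = 681.2/122 ≈ 5.5836.
A₀ = A × 2^n = 2.668 × 2^5.5836 = 2.668 × 47.955 ≈ 127.94 mCi.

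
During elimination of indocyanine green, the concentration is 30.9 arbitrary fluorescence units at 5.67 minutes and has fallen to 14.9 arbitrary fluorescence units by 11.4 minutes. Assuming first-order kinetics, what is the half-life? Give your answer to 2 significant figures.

5.4 minutes

Over Δt = 11.4 − 5.67 = 5.73 minutes, the level fell by a factor of 30.9/14.9 ≈ 2.0738.
n = log₂(2.0738) ≈ 1.0523 half-lives, so t½ = 5.73/1.0523 ≈ 5.4452 minutes.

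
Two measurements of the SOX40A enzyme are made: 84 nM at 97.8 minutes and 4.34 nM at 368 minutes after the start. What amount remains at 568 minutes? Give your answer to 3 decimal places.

0.484 nM

Over Δt = 368 − 97.8 = 270.2 minutes, the level fell by a factor of 84/4.34 ≈ 19.355.
n = log₂(19.355) ≈ 4.2746 half-lives, so t½ = 270.2/4.2746 ≈ 63.21 minutes.
From t = 368 to t = 568: 4.34 × (1/2)^((568−368)/63.21) ≈ 0.48419 nM.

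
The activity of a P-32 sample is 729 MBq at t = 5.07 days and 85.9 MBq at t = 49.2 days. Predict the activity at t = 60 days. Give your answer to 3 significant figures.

50.9 MBq

Over Δt = 49.2 − 5.07 = 44.13 days, the level fell by a factor of 729/85.9 ≈ 8.4866.
n = log₂(8.4866) ≈ 3.0852 half-lives, so t½ = 44.13/3.0852 ≈ 14.304 days.
From t = 49.2 to t = 60: 85.9 × (1/2)^((60−49.2)/14.304) ≈ 50.898 MBq.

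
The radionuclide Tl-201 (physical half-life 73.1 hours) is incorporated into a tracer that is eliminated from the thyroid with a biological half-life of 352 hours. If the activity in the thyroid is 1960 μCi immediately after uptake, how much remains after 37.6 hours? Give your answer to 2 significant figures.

1300 μCi

1/t_eff = 1/t_phys + 1/t_biol = 1/73.1 + 1/352 = 0.016521 per hour.
t_eff = 73.1 × 352 / (73.1 + 352) ≈ 60.53 hours.
Remaining = 1960 × (1/2)^(37.6/60.53) = 1960 × (1/2)^0.62118 ≈ 1274.3 μCi.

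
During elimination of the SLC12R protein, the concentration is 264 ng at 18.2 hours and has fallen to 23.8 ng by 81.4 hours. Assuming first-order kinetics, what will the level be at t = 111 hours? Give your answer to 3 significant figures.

Over Δt = 81.4 − 18.2 = 63.2 hours, the level fell by a factor of 264/23.8 ≈ 11.092.
n = log₂(11.092) ≈ 3.4715 half-lives, so t½ = 63.2/3.4715 ≈ 18.205 hours.
From t = 81.4 to t = 111: 23.8 × (1/2)^((111−81.4)/18.205) ≈ 7.7114 ng.

7.71 ng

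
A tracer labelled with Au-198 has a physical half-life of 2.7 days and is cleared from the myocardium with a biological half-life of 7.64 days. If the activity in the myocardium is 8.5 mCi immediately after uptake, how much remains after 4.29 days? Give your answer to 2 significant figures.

1.9 mCi

1/t_eff = 1/t_phys + 1/t_biol = 1/2.7 + 1/7.64 = 0.50126 per day.
t_eff = 2.7 × 7.64 / (2.7 + 7.64) ≈ 1.995 days.
Remaining = 8.5 × (1/2)^(4.29/1.995) = 8.5 × (1/2)^2.1504 ≈ 1.9146 mCi.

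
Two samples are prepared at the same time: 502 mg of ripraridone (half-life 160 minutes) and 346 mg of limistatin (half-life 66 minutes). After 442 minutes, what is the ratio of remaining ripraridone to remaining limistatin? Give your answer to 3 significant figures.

22.2

ripraridone: 502 × (1/2)^(442/160) = 502 × (1/2)^2.7625 ≈ 73.979 mg.
limistatin: 346 × (1/2)^(442/66) = 346 × (1/2)^6.697 ≈ 3.3349 mg.
Ratio ≈ 73.979 / 3.3349 ≈ 22.183.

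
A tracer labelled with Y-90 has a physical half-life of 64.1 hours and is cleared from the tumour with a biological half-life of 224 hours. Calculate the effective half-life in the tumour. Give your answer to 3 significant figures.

1/t_eff = 1/t_phys + 1/t_biol = 1/64.1 + 1/224 = 0.020065 per hour.
t_eff = 64.1 × 224 / (64.1 + 224) ≈ 49.838 hours.

49.8 hours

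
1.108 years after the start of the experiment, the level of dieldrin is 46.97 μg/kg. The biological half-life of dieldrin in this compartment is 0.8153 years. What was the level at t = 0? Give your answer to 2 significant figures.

Number of half-lives elapsed: n = 1.108/0.8153 ≈ 1.359.
A₀ = A × 2^n = 46.97 × 2^1.359 = 46.97 × 2.5651 ≈ 120.48 μg/kg.

120 μg/kg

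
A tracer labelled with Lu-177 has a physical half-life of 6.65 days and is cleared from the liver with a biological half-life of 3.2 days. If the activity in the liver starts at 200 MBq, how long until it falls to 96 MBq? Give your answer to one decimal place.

2.3 days

1/t_eff = 1/t_phys + 1/t_biol = 1/6.65 + 1/3.2 = 0.46288 per day.
t_eff = 6.65 × 3.2 / (6.65 + 3.2) ≈ 2.1604 days.
n = log₂(200/96) ≈ 1.0589; t = 1.0589 × 2.1604 ≈ 2.2876 days.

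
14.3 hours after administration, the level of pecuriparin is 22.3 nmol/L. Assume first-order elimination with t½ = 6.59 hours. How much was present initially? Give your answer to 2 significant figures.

Number of half-lives elapsed: n = 14.3/6.59 ≈ 2.17.
A₀ = A × 2^n = 22.3 × 2^2.17 = 22.3 × 4.5001 ≈ 100.35 nmol/L.

100 nmol/L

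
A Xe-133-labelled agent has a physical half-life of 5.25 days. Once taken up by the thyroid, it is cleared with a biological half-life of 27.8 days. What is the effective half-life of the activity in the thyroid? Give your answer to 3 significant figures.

4.42 days

1/t_eff = 1/t_phys + 1/t_biol = 1/5.25 + 1/27.8 = 0.22645 per day.
t_eff = 5.25 × 27.8 / (5.25 + 27.8) ≈ 4.416 days.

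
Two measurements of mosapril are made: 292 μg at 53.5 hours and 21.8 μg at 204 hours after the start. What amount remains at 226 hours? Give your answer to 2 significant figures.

15 μg

Over Δt = 204 − 53.5 = 150.5 hours, the level fell by a factor of 292/21.8 ≈ 13.394.
n = log₂(13.394) ≈ 3.7436 half-lives, so t½ = 150.5/3.7436 ≈ 40.202 hours.
From t = 204 to t = 226: 21.8 × (1/2)^((226−204)/40.202) ≈ 14.918 μg.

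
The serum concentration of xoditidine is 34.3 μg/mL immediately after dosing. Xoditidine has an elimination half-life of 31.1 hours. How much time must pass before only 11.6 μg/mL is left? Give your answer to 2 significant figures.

Fraction remaining = 11.6/34.3 ≈ 0.33819.
n = log₂(34.3/11.6) = ln(2.9569)/ln 2 ≈ 1.5641 half-lives.
t = n × t½ = 1.5641 × 31.1 ≈ 48.643 hours.

49 hours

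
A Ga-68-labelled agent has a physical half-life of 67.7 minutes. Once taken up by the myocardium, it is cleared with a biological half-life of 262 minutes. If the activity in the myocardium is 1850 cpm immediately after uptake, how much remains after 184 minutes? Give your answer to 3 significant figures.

173 cpm

1/t_eff = 1/t_phys + 1/t_biol = 1/67.7 + 1/262 = 0.018588 per minute.
t_eff = 67.7 × 262 / (67.7 + 262) ≈ 53.799 minutes.
Remaining = 1850 × (1/2)^(184/53.799) = 1850 × (1/2)^3.4202 ≈ 172.82 cpm.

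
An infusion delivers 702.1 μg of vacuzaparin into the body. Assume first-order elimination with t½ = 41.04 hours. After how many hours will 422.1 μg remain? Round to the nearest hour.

Fraction remaining = 422.1/702.1 ≈ 0.6012.
n = log₂(702.1/422.1) = ln(1.6633)/ln 2 ≈ 0.73409 half-lives.
t = n × t½ = 0.73409 × 41.04 ≈ 30.127 hours.

30 hours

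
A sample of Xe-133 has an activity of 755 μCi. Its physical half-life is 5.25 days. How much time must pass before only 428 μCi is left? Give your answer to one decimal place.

4.3 days

Fraction remaining = 428/755 ≈ 0.56689.
n = log₂(755/428) = ln(1.764)/ln 2 ≈ 0.81887 half-lives.
t = n × t½ = 0.81887 × 5.25 ≈ 4.299 days.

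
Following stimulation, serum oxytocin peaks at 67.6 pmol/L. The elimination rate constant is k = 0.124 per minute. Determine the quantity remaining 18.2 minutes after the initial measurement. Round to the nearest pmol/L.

7 pmol/L

t½ = ln 2 / k = 0.69315 / 0.124 ≈ 5.5899 minutes.
Number of half-lives: n = 18.2/5.5899 ≈ 3.2559.
Remaining = 67.6 × (1/2)^3.2559 = 67.6 × 0.10468 ≈ 7.0767 pmol/L.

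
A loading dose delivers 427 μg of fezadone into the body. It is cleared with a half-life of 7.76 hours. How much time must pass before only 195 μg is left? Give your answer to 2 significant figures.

Fraction remaining = 195/427 ≈ 0.45667.
n = log₂(427/195) = ln(2.1897)/ln 2 ≈ 1.1308 half-lives.
t = n × t½ = 1.1308 × 7.76 ≈ 8.7747 hours.

8.8 hours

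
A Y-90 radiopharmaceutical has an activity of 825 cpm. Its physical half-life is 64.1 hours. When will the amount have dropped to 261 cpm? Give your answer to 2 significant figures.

Fraction remaining = 261/825 ≈ 0.31636.
n = log₂(825/261) = ln(3.1609)/ln 2 ≈ 1.6603 half-lives.
t = n × t½ = 1.6603 × 64.1 ≈ 106.43 hours.

110 hours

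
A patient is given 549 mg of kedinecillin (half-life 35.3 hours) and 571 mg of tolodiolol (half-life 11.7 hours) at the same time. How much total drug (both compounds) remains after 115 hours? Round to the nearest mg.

58 mg

kedinecillin: 549 × (1/2)^(115/35.3) = 549 × (1/2)^3.2578 ≈ 57.396 mg.
tolodiolol: 571 × (1/2)^(115/11.7) = 571 × (1/2)^9.8291 ≈ 0.62776 mg.
Total = 57.396 + 0.62776 ≈ 58.024 mg.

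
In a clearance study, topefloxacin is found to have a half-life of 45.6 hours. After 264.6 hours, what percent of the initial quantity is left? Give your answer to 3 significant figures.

n = 264.6/45.6 ≈ 5.8026 half-lives.
Fraction remaining = (1/2)^5.8026 ≈ 0.017916, i.e. 1.7916%.

1.79%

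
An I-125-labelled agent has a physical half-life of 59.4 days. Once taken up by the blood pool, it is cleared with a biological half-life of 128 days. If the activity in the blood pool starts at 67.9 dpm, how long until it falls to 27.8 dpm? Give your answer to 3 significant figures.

1/t_eff = 1/t_phys + 1/t_biol = 1/59.4 + 1/128 = 0.024648 per day.
t_eff = 59.4 × 128 / (59.4 + 128) ≈ 40.572 days.
n = log₂(67.9/27.8) ≈ 1.2883; t = 1.2883 × 40.572 ≈ 52.27 days.

52.3 days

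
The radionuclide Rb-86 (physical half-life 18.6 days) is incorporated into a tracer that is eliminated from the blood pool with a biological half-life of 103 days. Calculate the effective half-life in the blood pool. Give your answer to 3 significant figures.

1/t_eff = 1/t_phys + 1/t_biol = 1/18.6 + 1/103 = 0.063472 per day.
t_eff = 18.6 × 103 / (18.6 + 103) ≈ 15.755 days.

15.8 days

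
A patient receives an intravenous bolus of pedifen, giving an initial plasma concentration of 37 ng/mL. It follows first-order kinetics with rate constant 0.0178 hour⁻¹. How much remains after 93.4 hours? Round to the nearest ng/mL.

t½ = ln 2 / k = 0.69315 / 0.0178 ≈ 38.941 hours.
Number of half-lives: n = 93.4/38.941 ≈ 2.3985.
Remaining = 37 × (1/2)^2.3985 = 37 × 0.18966 ≈ 7.0174 ng/mL.

7 ng/mL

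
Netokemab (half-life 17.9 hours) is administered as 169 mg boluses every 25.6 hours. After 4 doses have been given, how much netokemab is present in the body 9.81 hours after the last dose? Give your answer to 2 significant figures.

180 mg

The 4 doses were given 86.61, 61.01, 35.41, 9.81 hours ago.
Total = 169·(1/2)^(86.61/17.9) + 169·(1/2)^(61.01/17.9) + 169·(1/2)^(35.41/17.9) + 169·(1/2)^(9.81/17.9)
      = 5.9066 + 15.917 + 42.893 + 115.59 ≈ 180.3 mg.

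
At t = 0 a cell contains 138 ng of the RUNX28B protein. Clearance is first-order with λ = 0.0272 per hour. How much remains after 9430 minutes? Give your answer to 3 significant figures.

t½ = ln 2 / λ = 0.69315 / 0.0272 ≈ 25.483 hours.
Convert the elapsed time: 9430 minutes = 157.167 hours.
Number of half-lives: n = 157.167/25.483 ≈ 6.1674.
Remaining = 138 × (1/2)^6.1674 = 138 × 0.013913 ≈ 1.92 ng.

1.92 ng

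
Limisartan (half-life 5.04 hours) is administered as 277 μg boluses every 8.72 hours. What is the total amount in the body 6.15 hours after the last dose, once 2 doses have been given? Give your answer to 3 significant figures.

155 μg

The 2 doses were given 14.87, 6.15 hours ago.
Total = 277·(1/2)^(14.87/5.04) + 277·(1/2)^(6.15/5.04)
      = 35.836 + 118.89 ≈ 154.73 μg.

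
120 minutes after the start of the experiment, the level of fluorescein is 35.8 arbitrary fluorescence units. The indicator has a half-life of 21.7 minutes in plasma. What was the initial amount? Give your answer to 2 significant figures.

Number of half-lives elapsed: n = 120/21.7 ≈ 5.53.
A₀ = A × 2^n = 35.8 × 2^5.53 = 35.8 × 46.204 ≈ 1654.1 arbitrary fluorescence units.

1700 arbitrary fluorescence units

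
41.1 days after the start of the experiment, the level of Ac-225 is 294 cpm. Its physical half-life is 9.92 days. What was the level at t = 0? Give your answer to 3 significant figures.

5190 cpm

Number of half-lives elapsed: n = 41.1/9.92 ≈ 4.1431.
A₀ = A × 2^n = 294 × 2^4.1431 = 294 × 17.669 ≈ 5194.7 cpm.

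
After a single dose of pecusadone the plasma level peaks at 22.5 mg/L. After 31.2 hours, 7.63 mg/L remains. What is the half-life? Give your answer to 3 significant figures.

20.0 hours

A/A₀ = 7.63/22.5 ≈ 0.33911.
n = log₂(2.9489) ≈ 1.5602 half-lives elapsed in 31.2 hours.
t½ = 31.2/1.5602 ≈ 19.998 hours.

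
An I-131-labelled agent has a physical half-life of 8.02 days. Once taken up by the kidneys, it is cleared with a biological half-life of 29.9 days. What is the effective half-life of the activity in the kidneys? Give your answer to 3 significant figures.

6.32 days

1/t_eff = 1/t_phys + 1/t_biol = 1/8.02 + 1/29.9 = 0.15813 per day.
t_eff = 8.02 × 29.9 / (8.02 + 29.9) ≈ 6.3238 days.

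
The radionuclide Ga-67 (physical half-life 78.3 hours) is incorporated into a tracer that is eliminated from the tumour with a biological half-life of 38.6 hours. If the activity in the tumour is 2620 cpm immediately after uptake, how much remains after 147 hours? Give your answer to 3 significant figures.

1/t_eff = 1/t_phys + 1/t_biol = 1/78.3 + 1/38.6 = 0.038678 per hour.
t_eff = 78.3 × 38.6 / (78.3 + 38.6) ≈ 25.854 hours.
Remaining = 2620 × (1/2)^(147/25.854) = 2620 × (1/2)^5.6857 ≈ 50.903 cpm.

50.9 cpm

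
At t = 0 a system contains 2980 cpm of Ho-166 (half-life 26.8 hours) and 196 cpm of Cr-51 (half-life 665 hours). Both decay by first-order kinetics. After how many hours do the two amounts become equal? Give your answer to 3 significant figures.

110 hours

Set 2980·(1/2)^(t/26.8) = 196·(1/2)^(t/665).
Taking log₂: log₂(2980/196) = t·(1/26.8 − 1/665).
log₂(15.204) = 3.9264; 1/26.8 − 1/665 = 0.03581.
t = 3.9264 / 0.03581 ≈ 109.65 hours.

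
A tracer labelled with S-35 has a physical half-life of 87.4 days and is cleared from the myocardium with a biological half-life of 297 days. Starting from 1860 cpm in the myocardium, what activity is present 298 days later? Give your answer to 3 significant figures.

87.3 cpm

1/t_eff = 1/t_phys + 1/t_biol = 1/87.4 + 1/297 = 0.014809 per day.
t_eff = 87.4 × 297 / (87.4 + 297) ≈ 67.528 days.
Remaining = 1860 × (1/2)^(298/67.528) = 1860 × (1/2)^4.413 ≈ 87.312 cpm.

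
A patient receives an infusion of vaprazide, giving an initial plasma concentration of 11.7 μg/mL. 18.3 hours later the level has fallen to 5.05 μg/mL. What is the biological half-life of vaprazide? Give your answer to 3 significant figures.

A/A₀ = 5.05/11.7 ≈ 0.43162.
n = log₂(2.3168) ≈ 1.2122 half-lives elapsed in 18.3 hours.
t½ = 18.3/1.2122 ≈ 15.097 hours.

15.1 hours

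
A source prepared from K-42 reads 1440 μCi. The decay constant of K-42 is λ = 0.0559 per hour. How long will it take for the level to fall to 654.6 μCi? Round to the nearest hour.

14 hours

t½ = ln 2 / λ = 0.69315 / 0.0559 ≈ 12.4 hours.
Fraction remaining = 654.6/1440 ≈ 0.45458.
n = log₂(1440/654.6) = ln(2.1998)/ln 2 ≈ 1.1374 half-lives.
t = n × t½ = 1.1374 × 12.4 ≈ 14.103 hours.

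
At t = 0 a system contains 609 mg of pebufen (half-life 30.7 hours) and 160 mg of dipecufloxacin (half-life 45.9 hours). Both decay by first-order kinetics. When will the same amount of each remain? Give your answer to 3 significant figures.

179 hours

Set 609·(1/2)^(t/30.7) = 160·(1/2)^(t/45.9).
Taking log₂: log₂(609/160) = t·(1/30.7 − 1/45.9).
log₂(3.8062) = 1.9284; 1/30.7 − 1/45.9 = 0.010787.
t = 1.9284 / 0.010787 ≈ 178.77 hours.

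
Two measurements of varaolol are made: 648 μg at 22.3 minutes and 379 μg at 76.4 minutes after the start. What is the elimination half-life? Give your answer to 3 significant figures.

Over Δt = 76.4 − 22.3 = 54.1 minutes, the level fell by a factor of 648/379 ≈ 1.7098.
n = log₂(1.7098) ≈ 0.7738 half-lives, so t½ = 54.1/0.7738 ≈ 69.915 minutes.

69.9 minutes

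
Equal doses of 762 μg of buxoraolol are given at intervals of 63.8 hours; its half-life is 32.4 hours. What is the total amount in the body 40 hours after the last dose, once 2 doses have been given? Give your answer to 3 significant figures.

407 μg

The 2 doses were given 103.8, 40 hours ago.
Total = 762·(1/2)^(103.8/32.4) + 762·(1/2)^(40/32.4)
      = 82.707 + 323.83 ≈ 406.53 μg.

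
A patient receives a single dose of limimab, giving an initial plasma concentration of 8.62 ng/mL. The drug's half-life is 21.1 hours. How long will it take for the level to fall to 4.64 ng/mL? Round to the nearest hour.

Fraction remaining = 4.64/8.62 ≈ 0.53828.
n = log₂(8.62/4.64) = ln(1.8578)/ln 2 ≈ 0.89356 half-lives.
t = n × t½ = 0.89356 × 21.1 ≈ 18.854 hours.

19 hours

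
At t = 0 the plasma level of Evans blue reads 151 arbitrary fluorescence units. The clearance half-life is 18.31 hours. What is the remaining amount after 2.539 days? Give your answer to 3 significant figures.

Convert the elapsed time: 2.539 days = 60.936 hours.
Number of half-lives: n = 60.936/18.31 ≈ 3.328.
Remaining = 151 × (1/2)^3.328 = 151 × 0.099579 ≈ 15.036 arbitrary fluorescence units.

15.0 arbitrary fluorescence units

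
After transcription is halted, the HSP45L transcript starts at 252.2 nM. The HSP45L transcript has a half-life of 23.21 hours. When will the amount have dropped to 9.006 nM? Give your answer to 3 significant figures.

Fraction remaining = 9.006/252.2 ≈ 0.03571.
n = log₂(252.2/9.006) = ln(28.004)/ln 2 ≈ 4.8075 half-lives.
t = n × t½ = 4.8075 × 23.21 ≈ 111.58 hours.

112 hours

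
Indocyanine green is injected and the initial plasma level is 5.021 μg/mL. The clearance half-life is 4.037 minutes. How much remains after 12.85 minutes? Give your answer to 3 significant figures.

Number of half-lives: n = 12.85/4.037 ≈ 3.1831.
Remaining = 5.021 × (1/2)^3.1831 = 5.021 × 0.1101 ≈ 0.55283 μg/mL.

0.553 μg/mL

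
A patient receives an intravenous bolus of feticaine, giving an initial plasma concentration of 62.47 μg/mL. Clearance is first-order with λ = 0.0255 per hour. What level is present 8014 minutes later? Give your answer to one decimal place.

2.1 μg/mL

t½ = ln 2 / λ = 0.69315 / 0.0255 ≈ 27.182 hours.
Convert the elapsed time: 8014 minutes = 133.567 hours.
Number of half-lives: n = 133.567/27.182 ≈ 4.9137.
Remaining = 62.47 × (1/2)^4.9137 = 62.47 × 0.033175 ≈ 2.0725 μg/mL.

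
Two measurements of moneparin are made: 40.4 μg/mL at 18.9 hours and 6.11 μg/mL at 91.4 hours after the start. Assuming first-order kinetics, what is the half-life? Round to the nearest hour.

Over Δt = 91.4 − 18.9 = 72.5 hours, the level fell by a factor of 40.4/6.11 ≈ 6.6121.
n = log₂(6.6121) ≈ 2.7251 half-lives, so t½ = 72.5/2.7251 ≈ 26.604 hours.

27 hours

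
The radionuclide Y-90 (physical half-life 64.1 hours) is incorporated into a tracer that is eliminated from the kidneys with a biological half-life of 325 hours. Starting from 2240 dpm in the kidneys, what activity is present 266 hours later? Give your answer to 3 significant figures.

1/t_eff = 1/t_phys + 1/t_biol = 1/64.1 + 1/325 = 0.018678 per hour.
t_eff = 64.1 × 325 / (64.1 + 325) ≈ 53.54 hours.
Remaining = 2240 × (1/2)^(266/53.54) = 2240 × (1/2)^4.9682 ≈ 71.559 dpm.

71.6 dpm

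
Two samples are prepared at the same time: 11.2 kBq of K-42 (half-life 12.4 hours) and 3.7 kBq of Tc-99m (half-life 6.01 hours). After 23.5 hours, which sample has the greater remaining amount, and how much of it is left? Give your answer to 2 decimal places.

K-42: 11.2 × (1/2)^1.8952 ≈ 3.011 kBq.
Tc-99m: 3.7 × (1/2)^3.9101 ≈ 0.24611 kBq.
K-42 has more remaining, at ≈ 3.011 kBq.

K-42, 3.01 kBq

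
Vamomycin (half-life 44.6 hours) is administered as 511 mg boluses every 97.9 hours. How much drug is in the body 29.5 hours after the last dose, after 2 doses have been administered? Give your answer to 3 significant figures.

The 2 doses were given 127.4, 29.5 hours ago.
Total = 511·(1/2)^(127.4/44.6) + 511·(1/2)^(29.5/44.6)
      = 70.555 + 323.08 ≈ 393.63 mg.

394 mg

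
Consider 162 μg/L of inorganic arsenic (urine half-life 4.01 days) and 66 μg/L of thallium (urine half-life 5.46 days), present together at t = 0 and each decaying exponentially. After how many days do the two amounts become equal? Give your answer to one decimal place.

Set 162·(1/2)^(t/4.01) = 66·(1/2)^(t/5.46).
Taking log₂: log₂(162/66) = t·(1/4.01 − 1/5.46).
log₂(2.4545) = 1.2955; 1/4.01 − 1/5.46 = 0.066226.
t = 1.2955 / 0.066226 ≈ 19.561 days.

19.6 days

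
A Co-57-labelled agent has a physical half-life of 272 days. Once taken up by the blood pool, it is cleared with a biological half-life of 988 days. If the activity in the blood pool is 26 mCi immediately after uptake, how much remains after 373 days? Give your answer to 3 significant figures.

7.74 mCi

1/t_eff = 1/t_phys + 1/t_biol = 1/272 + 1/988 = 0.0046886 per day.
t_eff = 272 × 988 / (272 + 988) ≈ 213.28 days.
Remaining = 26 × (1/2)^(373/213.28) = 26 × (1/2)^1.7489 ≈ 7.736 mCi.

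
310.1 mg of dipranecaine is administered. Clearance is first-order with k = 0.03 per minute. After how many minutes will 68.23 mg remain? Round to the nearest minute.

50 minutes

t½ = ln 2 / k = 0.69315 / 0.03 ≈ 23.105 minutes.
Fraction remaining = 68.23/310.1 ≈ 0.22003.
n = log₂(310.1/68.23) = ln(4.5449)/ln 2 ≈ 2.1843 half-lives.
t = n × t½ = 2.1843 × 23.105 ≈ 50.467 minutes.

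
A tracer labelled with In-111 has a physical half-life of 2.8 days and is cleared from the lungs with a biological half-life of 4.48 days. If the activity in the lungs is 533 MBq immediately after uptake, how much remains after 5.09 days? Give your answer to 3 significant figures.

68.8 MBq

1/t_eff = 1/t_phys + 1/t_biol = 1/2.8 + 1/4.48 = 0.58036 per day.
t_eff = 2.8 × 4.48 / (2.8 + 4.48) ≈ 1.7231 days.
Remaining = 533 × (1/2)^(5.09/1.7231) = 533 × (1/2)^2.954 ≈ 68.783 MBq.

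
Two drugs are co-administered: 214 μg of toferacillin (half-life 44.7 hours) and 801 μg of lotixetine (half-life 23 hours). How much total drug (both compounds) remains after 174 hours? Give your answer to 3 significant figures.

18.6 μg

toferacillin: 214 × (1/2)^(174/44.7) = 214 × (1/2)^3.8926 ≈ 14.409 μg.
lotixetine: 801 × (1/2)^(174/23) = 801 × (1/2)^7.5652 ≈ 4.2294 μg.
Total = 14.409 + 4.2294 ≈ 18.638 μg.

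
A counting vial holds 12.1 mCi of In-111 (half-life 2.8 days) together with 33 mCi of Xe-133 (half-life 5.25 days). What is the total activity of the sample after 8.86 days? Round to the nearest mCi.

12 mCi

In-111: 12.1 × (1/2)^(8.86/2.8) = 12.1 × (1/2)^3.1643 ≈ 1.3497 mCi.
Xe-133: 33 × (1/2)^(8.86/5.25) = 33 × (1/2)^1.6876 ≈ 10.244 mCi.
Total = 1.3497 + 10.244 ≈ 11.594 mCi.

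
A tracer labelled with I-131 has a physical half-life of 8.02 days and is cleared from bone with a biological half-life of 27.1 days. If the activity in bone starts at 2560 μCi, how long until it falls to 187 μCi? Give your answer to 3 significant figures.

23.4 days

1/t_eff = 1/t_phys + 1/t_biol = 1/8.02 + 1/27.1 = 0.16159 per day.
t_eff = 8.02 × 27.1 / (8.02 + 27.1) ≈ 6.1886 days.
n = log₂(2560/187) ≈ 3.775; t = 3.775 × 6.1886 ≈ 23.362 days.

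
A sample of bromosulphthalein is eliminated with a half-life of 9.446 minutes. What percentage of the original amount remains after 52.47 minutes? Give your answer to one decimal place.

2.1%

n = 52.47/9.446 ≈ 5.5547 half-lives.
Fraction remaining = (1/2)^5.5547 ≈ 0.021274, i.e. 2.1274%.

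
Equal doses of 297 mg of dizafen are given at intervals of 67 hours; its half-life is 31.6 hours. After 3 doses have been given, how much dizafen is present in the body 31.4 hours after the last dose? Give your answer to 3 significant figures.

191 mg

The 3 doses were given 165.4, 98.4, 31.4 hours ago.
Total = 297·(1/2)^(165.4/31.6) + 297·(1/2)^(98.4/31.6) + 297·(1/2)^(31.4/31.6)
      = 7.8906 + 34.306 + 149.15 ≈ 191.35 mg.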